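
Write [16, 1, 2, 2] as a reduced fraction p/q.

117/7

Using pₖ = aₖpₖ₋₁ + pₖ₋₂ and qₖ = aₖqₖ₋₁ + qₖ₋₂:
  k=0: a=16, p=16, q=1
  k=1: a=1, p=17, q=1
  k=2: a=2, p=50, q=3
  k=3: a=2, p=117, q=7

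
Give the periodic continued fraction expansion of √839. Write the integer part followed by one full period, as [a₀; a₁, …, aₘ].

[28; 1, 27, 1, 56]

a₀ = ⌊√839⌋ = 28.
With m₀=0, d₀=1 and mₖ₊₁ = dₖaₖ − mₖ, dₖ₊₁ = (n − mₖ₊₁²)/dₖ, aₖ₊₁ = ⌊(a₀+mₖ₊₁)/dₖ₊₁⌋:
  k=1: m=28, d=55, a=1
  k=2: m=27, d=2, a=27
  k=3: m=27, d=55, a=1
  k=4: m=28, d=1, a=56
d=1 and a=2a₀=56 at k=4, so the next step gives (m, d) = (28, 55) again — its k=1 value — and the period has length 4.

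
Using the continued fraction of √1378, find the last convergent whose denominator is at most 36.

1225/33

√1378 = [37; 8, 4, 4, 8, 74, …] (period length 5).
Convergents:
  p_0/q_0 = 37/1
  p_1/q_1 = 297/8
  p_2/q_2 = 1225/33
  p_3/q_3 = 5197/140
q_2 = 33 ≤ 36 < 140 = q_3, so the answer is 1225/33.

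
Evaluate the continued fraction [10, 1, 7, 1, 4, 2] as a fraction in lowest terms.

Fold from the inside: start with 2/1.
  4 + 1/2 = 9/2
  1 + 2/9 = 11/9
  7 + 9/11 = 86/11
  1 + 11/86 = 97/86
  10 + 86/97 = 1056/97

1056/97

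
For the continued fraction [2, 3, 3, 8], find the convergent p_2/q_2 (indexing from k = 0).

23/10

Using pₖ = aₖpₖ₋₁ + pₖ₋₂, qₖ = aₖqₖ₋₁ + qₖ₋₂ (with p₋₁=1, p₋₂=0, q₋₁=0, q₋₂=1):
  k=0: a=2, p=2, q=1
  k=1: a=3, p=7, q=3
  k=2: a=3, p=23, q=10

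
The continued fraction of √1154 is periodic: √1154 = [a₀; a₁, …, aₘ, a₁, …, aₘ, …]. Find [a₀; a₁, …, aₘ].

a₀ = ⌊√1154⌋ = 33.
With m₀=0, d₀=1 and mₖ₊₁ = dₖaₖ − mₖ, dₖ₊₁ = (n − mₖ₊₁²)/dₖ, aₖ₊₁ = ⌊(a₀+mₖ₊₁)/dₖ₊₁⌋:
  k=1: m=33, d=65, a=1
  k=2: m=32, d=2, a=32
  k=3: m=32, d=65, a=1
  k=4: m=33, d=1, a=66
d=1 and a=2a₀=66 at k=4, so the next step gives (m, d) = (33, 65) again — its k=1 value — and the period has length 4.

[33; 1, 32, 1, 66]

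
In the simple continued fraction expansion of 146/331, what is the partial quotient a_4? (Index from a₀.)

146 = 0·331 + 146   →  a_0 = 0
331 = 2·146 + 39   →  a_1 = 2
146 = 3·39 + 29   →  a_2 = 3
39 = 1·29 + 10   →  a_3 = 1
29 = 2·10 + 9   →  a_4 = 2

2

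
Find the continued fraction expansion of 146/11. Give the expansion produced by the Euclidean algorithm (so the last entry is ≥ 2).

[13; 3, 1, 2]

146 = 13×11 + 3
11 = 3×3 + 2
3 = 1×2 + 1
2 = 2×1 + 0  (stop)
So 146/11 = [13; 3, 1, 2].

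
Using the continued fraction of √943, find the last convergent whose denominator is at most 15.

215/7

√943 = [30; 1, 2, 2, 2, 1, 60, …] (period length 6).
Convergents:
  p_0/q_0 = 30/1
  p_1/q_1 = 31/1
  p_2/q_2 = 92/3
  p_3/q_3 = 215/7
  p_4/q_4 = 522/17
q_3 = 7 ≤ 15 < 17 = q_4, so the answer is 215/7.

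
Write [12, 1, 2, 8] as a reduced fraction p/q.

317/25

Using pₖ = aₖpₖ₋₁ + pₖ₋₂ and qₖ = aₖqₖ₋₁ + qₖ₋₂:
  k=0: a=12, p=12, q=1
  k=1: a=1, p=13, q=1
  k=2: a=2, p=38, q=3
  k=3: a=8, p=317, q=25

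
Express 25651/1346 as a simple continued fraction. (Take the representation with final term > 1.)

[19; 17, 2, 12, 3]

25651 = 19·1346 + 77
1346 = 17·77 + 37
77 = 2·37 + 3
37 = 12·3 + 1
3 = 3·1 + 0  (stop)
So 25651/1346 = [19; 17, 2, 12, 3].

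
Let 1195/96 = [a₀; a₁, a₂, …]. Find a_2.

4

1195 = 12·96 + 43   →  a_0 = 12
96 = 2·43 + 10   →  a_1 = 2
43 = 4·10 + 3   →  a_2 = 4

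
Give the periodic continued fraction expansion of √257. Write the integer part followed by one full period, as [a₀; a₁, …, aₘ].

[16; 32]

a₀ = ⌊√257⌋ = 16.
With m₀=0, d₀=1 and mₖ₊₁ = dₖaₖ − mₖ, dₖ₊₁ = (n − mₖ₊₁²)/dₖ, aₖ₊₁ = ⌊(a₀+mₖ₊₁)/dₖ₊₁⌋:
  k=1: m=16, d=1, a=32
d=1 and a=2a₀=32 at k=1, so the next step gives (m, d) = (16, 1) again — its k=1 value — and the period has length 1.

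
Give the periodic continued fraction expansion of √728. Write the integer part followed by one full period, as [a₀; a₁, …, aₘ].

a₀ = ⌊√728⌋ = 26.
With m₀=0, d₀=1 and mₖ₊₁ = dₖaₖ − mₖ, dₖ₊₁ = (n − mₖ₊₁²)/dₖ, aₖ₊₁ = ⌊(a₀+mₖ₊₁)/dₖ₊₁⌋:
  k=1: m=26, d=52, a=1
  k=2: m=26, d=1, a=52
d=1 and a=2a₀=52 at k=2, so the next step gives (m, d) = (26, 52) again — its k=1 value — and the period has length 2.

[26; 1, 52]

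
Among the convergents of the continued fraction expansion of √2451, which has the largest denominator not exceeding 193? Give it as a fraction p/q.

6535/132

√2451 = [49; 1, 1, 32, 1, 1, 98, …] (period length 6).
Convergents:
  p_0/q_0 = 49/1
  p_1/q_1 = 50/1
  p_2/q_2 = 99/2
  p_3/q_3 = 3218/65
  p_4/q_4 = 3317/67
  p_5/q_5 = 6535/132
  p_6/q_6 = 643747/13003
q_5 = 132 ≤ 193 < 13003 = q_6, so the answer is 6535/132.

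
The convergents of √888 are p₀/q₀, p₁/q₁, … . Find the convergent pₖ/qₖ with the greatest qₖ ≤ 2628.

√888 = [29; 1, 3, 1, 58, …] (period length 4).
Convergents:
  p_0/q_0 = 29/1
  p_1/q_1 = 30/1
  p_2/q_2 = 119/4
  p_3/q_3 = 149/5
  p_4/q_4 = 8761/294
  p_5/q_5 = 8910/299
  p_6/q_6 = 35491/1191
  p_7/q_7 = 44401/1490
  p_8/q_8 = 2610749/87611
q_7 = 1490 ≤ 2628 < 87611 = q_8, so the answer is 44401/1490.

44401/1490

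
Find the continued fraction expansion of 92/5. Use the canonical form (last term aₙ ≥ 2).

[18; 2, 2]

92 = 18*5 + 2
5 = 2*2 + 1
2 = 2*1 + 0  (stop)
So 92/5 = [18; 2, 2].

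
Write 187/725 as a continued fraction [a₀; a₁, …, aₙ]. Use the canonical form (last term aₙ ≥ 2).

187 = 0·725 + 187
725 = 3·187 + 164
187 = 1·164 + 23
164 = 7·23 + 3
23 = 7·3 + 2
3 = 1·2 + 1
2 = 2·1 + 0  (stop)
So 187/725 = [0; 3, 1, 7, 7, 1, 2].

[0; 3, 1, 7, 7, 1, 2]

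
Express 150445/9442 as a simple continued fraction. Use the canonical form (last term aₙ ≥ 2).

150445 = 15×9442 + 8815
9442 = 1×8815 + 627
8815 = 14×627 + 37
627 = 16×37 + 35
37 = 1×35 + 2
35 = 17×2 + 1
2 = 2×1 + 0  (stop)
So 150445/9442 = [15; 1, 14, 16, 1, 17, 2].

[15; 1, 14, 16, 1, 17, 2]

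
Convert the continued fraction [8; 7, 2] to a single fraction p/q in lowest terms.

Fold from the inside: start with 2/1.
  7 + 1/2 = 15/2
  8 + 2/15 = 122/15

122/15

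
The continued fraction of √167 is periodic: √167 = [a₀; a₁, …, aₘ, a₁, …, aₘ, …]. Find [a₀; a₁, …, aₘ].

a₀ = ⌊√167⌋ = 12.
With m₀=0, d₀=1 and mₖ₊₁ = dₖaₖ − mₖ, dₖ₊₁ = (n − mₖ₊₁²)/dₖ, aₖ₊₁ = ⌊(a₀+mₖ₊₁)/dₖ₊₁⌋:
  k=1: m=12, d=23, a=1
  k=2: m=11, d=2, a=11
  k=3: m=11, d=23, a=1
  k=4: m=12, d=1, a=24
d=1 and a=2a₀=24 at k=4, so the next step gives (m, d) = (12, 23) again — its k=1 value — and the period has length 4.

[12; 1, 11, 1, 24]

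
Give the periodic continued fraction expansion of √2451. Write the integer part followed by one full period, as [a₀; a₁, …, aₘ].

a₀ = ⌊√2451⌋ = 49.
With m₀=0, d₀=1 and mₖ₊₁ = dₖaₖ − mₖ, dₖ₊₁ = (n − mₖ₊₁²)/dₖ, aₖ₊₁ = ⌊(a₀+mₖ₊₁)/dₖ₊₁⌋:
  k=1: m=49, d=50, a=1
  k=2: m=1, d=49, a=1
  k=3: m=48, d=3, a=32
  k=4: m=48, d=49, a=1
  k=5: m=1, d=50, a=1
  k=6: m=49, d=1, a=98
d=1 and a=2a₀=98 at k=6, so the next step gives (m, d) = (49, 50) again — its k=1 value — and the period has length 6.

[49; 1, 1, 32, 1, 1, 98]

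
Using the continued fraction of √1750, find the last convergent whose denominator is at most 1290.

√1750 = [41; 1, 4, 1, 82, …] (period length 4).
Convergents:
  p_0/q_0 = 41/1
  p_1/q_1 = 42/1
  p_2/q_2 = 209/5
  p_3/q_3 = 251/6
  p_4/q_4 = 20791/497
  p_5/q_5 = 21042/503
  p_6/q_6 = 104959/2509
q_5 = 503 ≤ 1290 < 2509 = q_6, so the answer is 21042/503.

21042/503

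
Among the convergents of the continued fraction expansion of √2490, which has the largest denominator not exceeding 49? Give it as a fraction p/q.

499/10

√2490 = [49; 1, 8, 1, 98, …] (period length 4).
Convergents:
  p_0/q_0 = 49/1
  p_1/q_1 = 50/1
  p_2/q_2 = 449/9
  p_3/q_3 = 499/10
  p_4/q_4 = 49351/989
q_3 = 10 ≤ 49 < 989 = q_4, so the answer is 499/10.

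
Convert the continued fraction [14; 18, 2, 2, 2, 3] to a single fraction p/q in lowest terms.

Fold from the inside: start with 3/1.
  2 + 1/3 = 7/3
  2 + 3/7 = 17/7
  2 + 7/17 = 41/17
  18 + 17/41 = 755/41
  14 + 41/755 = 10611/755

10611/755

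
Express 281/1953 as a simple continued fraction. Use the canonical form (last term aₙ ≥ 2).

281 = 0×1953 + 281
1953 = 6×281 + 267
281 = 1×267 + 14
267 = 19×14 + 1
14 = 14×1 + 0  (stop)
So 281/1953 = [0; 6, 1, 19, 14].

[0; 6, 1, 19, 14]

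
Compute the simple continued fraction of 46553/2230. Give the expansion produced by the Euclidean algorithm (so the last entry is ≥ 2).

46553 = 20·2230 + 1953
2230 = 1·1953 + 277
1953 = 7·277 + 14
277 = 19·14 + 11
14 = 1·11 + 3
11 = 3·3 + 2
3 = 1·2 + 1
2 = 2·1 + 0  (stop)
So 46553/2230 = [20; 1, 7, 19, 1, 3, 1, 2].

[20; 1, 7, 19, 1, 3, 1, 2]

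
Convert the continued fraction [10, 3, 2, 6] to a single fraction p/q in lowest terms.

Using pₖ = aₖpₖ₋₁ + pₖ₋₂ and qₖ = aₖqₖ₋₁ + qₖ₋₂:
  k=0: a=10, p=10, q=1
  k=1: a=3, p=31, q=3
  k=2: a=2, p=72, q=7
  k=3: a=6, p=463, q=45

463/45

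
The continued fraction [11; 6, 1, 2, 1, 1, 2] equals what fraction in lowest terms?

1349/121

Using pₖ = aₖpₖ₋₁ + pₖ₋₂ and qₖ = aₖqₖ₋₁ + qₖ₋₂:
  k=0: a=11, p=11, q=1
  k=1: a=6, p=67, q=6
  k=2: a=1, p=78, q=7
  k=3: a=2, p=223, q=20
  k=4: a=1, p=301, q=27
  k=5: a=1, p=524, q=47
  k=6: a=2, p=1349, q=121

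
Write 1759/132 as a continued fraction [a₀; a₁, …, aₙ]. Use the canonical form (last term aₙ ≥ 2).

1759 = 13*132 + 43
132 = 3*43 + 3
43 = 14*3 + 1
3 = 3*1 + 0  (stop)
So 1759/132 = [13; 3, 14, 3].

[13; 3, 14, 3]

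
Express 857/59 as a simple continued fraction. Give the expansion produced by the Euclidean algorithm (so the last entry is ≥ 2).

857 = 14·59 + 31
59 = 1·31 + 28
31 = 1·28 + 3
28 = 9·3 + 1
3 = 3·1 + 0  (stop)
So 857/59 = [14; 1, 1, 9, 3].

[14; 1, 1, 9, 3]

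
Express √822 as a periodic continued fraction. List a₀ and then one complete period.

[28; 1, 2, 28, 2, 1, 56]

a₀ = ⌊√822⌋ = 28.
With m₀=0, d₀=1 and mₖ₊₁ = dₖaₖ − mₖ, dₖ₊₁ = (n − mₖ₊₁²)/dₖ, aₖ₊₁ = ⌊(a₀+mₖ₊₁)/dₖ₊₁⌋:
  k=1: m=28, d=38, a=1
  k=2: m=10, d=19, a=2
  k=3: m=28, d=2, a=28
  k=4: m=28, d=19, a=2
  k=5: m=10, d=38, a=1
  k=6: m=28, d=1, a=56
d=1 and a=2a₀=56 at k=6, so the next step gives (m, d) = (28, 38) again — its k=1 value — and the period has length 6.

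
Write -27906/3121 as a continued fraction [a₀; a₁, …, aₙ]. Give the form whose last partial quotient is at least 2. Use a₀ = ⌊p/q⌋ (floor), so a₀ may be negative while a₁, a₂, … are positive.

[-9; 17, 18, 3, 3]

-27906 = -9·3121 + 183
3121 = 17·183 + 10
183 = 18·10 + 3
10 = 3·3 + 1
3 = 3·1 + 0  (stop)
So -27906/3121 = [-9; 17, 18, 3, 3].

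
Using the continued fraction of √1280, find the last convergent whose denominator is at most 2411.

√1280 = [35; 1, 3, 2, 17, 2, 3, 1, 70, …] (period length 8).
Convergents:
  p_0/q_0 = 35/1
  p_1/q_1 = 36/1
  p_2/q_2 = 143/4
  p_3/q_3 = 322/9
  p_4/q_4 = 5617/157
  p_5/q_5 = 11556/323
  p_6/q_6 = 40285/1126
  p_7/q_7 = 51841/1449
  p_8/q_8 = 3669155/102556
q_7 = 1449 ≤ 2411 < 102556 = q_8, so the answer is 51841/1449.

51841/1449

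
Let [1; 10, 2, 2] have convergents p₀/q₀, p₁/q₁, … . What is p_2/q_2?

Using pₖ = aₖpₖ₋₁ + pₖ₋₂, qₖ = aₖqₖ₋₁ + qₖ₋₂ (with p₋₁=1, p₋₂=0, q₋₁=0, q₋₂=1):
  k=0: a=1, p=1, q=1
  k=1: a=10, p=11, q=10
  k=2: a=2, p=23, q=21

23/21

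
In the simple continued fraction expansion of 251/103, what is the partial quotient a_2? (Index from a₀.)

3

251 = 2·103 + 45   →  a_0 = 2
103 = 2·45 + 13   →  a_1 = 2
45 = 3·13 + 6   →  a_2 = 3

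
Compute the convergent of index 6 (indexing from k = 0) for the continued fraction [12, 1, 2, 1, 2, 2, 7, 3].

2457/193

Using pₖ = aₖpₖ₋₁ + pₖ₋₂, qₖ = aₖqₖ₋₁ + qₖ₋₂ (with p₋₁=1, p₋₂=0, q₋₁=0, q₋₂=1):
  k=0: a=12, p=12, q=1
  k=1: a=1, p=13, q=1
  k=2: a=2, p=38, q=3
  k=3: a=1, p=51, q=4
  k=4: a=2, p=140, q=11
  k=5: a=2, p=331, q=26
  k=6: a=7, p=2457, q=193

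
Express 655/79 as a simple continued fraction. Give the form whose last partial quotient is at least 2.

[8; 3, 2, 3, 3]

655 = 8*79 + 23
79 = 3*23 + 10
23 = 2*10 + 3
10 = 3*3 + 1
3 = 3*1 + 0  (stop)
So 655/79 = [8; 3, 2, 3, 3].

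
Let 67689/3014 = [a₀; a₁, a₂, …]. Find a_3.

67689 = 22·3014 + 1381   →  a_0 = 22
3014 = 2·1381 + 252   →  a_1 = 2
1381 = 5·252 + 121   →  a_2 = 5
252 = 2·121 + 10   →  a_3 = 2

2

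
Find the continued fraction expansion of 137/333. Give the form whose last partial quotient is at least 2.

137 = 0×333 + 137
333 = 2×137 + 59
137 = 2×59 + 19
59 = 3×19 + 2
19 = 9×2 + 1
2 = 2×1 + 0  (stop)
So 137/333 = [0; 2, 2, 3, 9, 2].

[0; 2, 2, 3, 9, 2]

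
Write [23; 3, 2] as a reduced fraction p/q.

Using pₖ = aₖpₖ₋₁ + pₖ₋₂ and qₖ = aₖqₖ₋₁ + qₖ₋₂:
  k=0: a=23, p=23, q=1
  k=1: a=3, p=70, q=3
  k=2: a=2, p=163, q=7

163/7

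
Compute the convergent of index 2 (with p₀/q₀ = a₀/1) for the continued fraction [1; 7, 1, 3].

Using pₖ = aₖpₖ₋₁ + pₖ₋₂, qₖ = aₖqₖ₋₁ + qₖ₋₂ (with p₋₁=1, p₋₂=0, q₋₁=0, q₋₂=1):
  k=0: a=1, p=1, q=1
  k=1: a=7, p=8, q=7
  k=2: a=1, p=9, q=8

9/8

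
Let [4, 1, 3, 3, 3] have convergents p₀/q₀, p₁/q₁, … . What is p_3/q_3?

Using pₖ = aₖpₖ₋₁ + pₖ₋₂, qₖ = aₖqₖ₋₁ + qₖ₋₂ (with p₋₁=1, p₋₂=0, q₋₁=0, q₋₂=1):
  k=0: a=4, p=4, q=1
  k=1: a=1, p=5, q=1
  k=2: a=3, p=19, q=4
  k=3: a=3, p=62, q=13

62/13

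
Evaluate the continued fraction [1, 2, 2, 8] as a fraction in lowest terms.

Fold from the inside: start with 8/1.
  2 + 1/8 = 17/8
  2 + 8/17 = 42/17
  1 + 17/42 = 59/42

59/42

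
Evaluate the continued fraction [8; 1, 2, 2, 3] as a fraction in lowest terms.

209/24

Fold from the inside: start with 3/1.
  2 + 1/3 = 7/3
  2 + 3/7 = 17/7
  1 + 7/17 = 24/17
  8 + 17/24 = 209/24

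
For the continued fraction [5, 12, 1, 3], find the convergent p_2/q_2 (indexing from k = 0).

Using pₖ = aₖpₖ₋₁ + pₖ₋₂, qₖ = aₖqₖ₋₁ + qₖ₋₂ (with p₋₁=1, p₋₂=0, q₋₁=0, q₋₂=1):
  k=0: a=5, p=5, q=1
  k=1: a=12, p=61, q=12
  k=2: a=1, p=66, q=13

66/13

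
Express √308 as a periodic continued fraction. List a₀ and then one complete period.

[17; 1, 1, 4, 1, 1, 34]

a₀ = ⌊√308⌋ = 17.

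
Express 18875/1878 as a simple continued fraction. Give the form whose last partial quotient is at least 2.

[10; 19, 1, 3, 3, 7]

18875 = 10*1878 + 95
1878 = 19*95 + 73
95 = 1*73 + 22
73 = 3*22 + 7
22 = 3*7 + 1
7 = 7*1 + 0  (stop)
So 18875/1878 = [10; 19, 1, 3, 3, 7].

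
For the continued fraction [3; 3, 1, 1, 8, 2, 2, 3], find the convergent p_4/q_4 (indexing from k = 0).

197/60

Using pₖ = aₖpₖ₋₁ + pₖ₋₂, qₖ = aₖqₖ₋₁ + qₖ₋₂ (with p₋₁=1, p₋₂=0, q₋₁=0, q₋₂=1):
  k=0: a=3, p=3, q=1
  k=1: a=3, p=10, q=3
  k=2: a=1, p=13, q=4
  k=3: a=1, p=23, q=7
  k=4: a=8, p=197, q=60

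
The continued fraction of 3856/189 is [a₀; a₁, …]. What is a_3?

18

3856 = 20·189 + 76   →  a_0 = 20
189 = 2·76 + 37   →  a_1 = 2
76 = 2·37 + 2   →  a_2 = 2
37 = 18·2 + 1   →  a_3 = 18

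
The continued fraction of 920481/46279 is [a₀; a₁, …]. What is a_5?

18

920481 = 19·46279 + 41180   →  a_0 = 19
46279 = 1·41180 + 5099   →  a_1 = 1
41180 = 8·5099 + 388   →  a_2 = 8
5099 = 13·388 + 55   →  a_3 = 13
388 = 7·55 + 3   →  a_4 = 7
55 = 18·3 + 1   →  a_5 = 18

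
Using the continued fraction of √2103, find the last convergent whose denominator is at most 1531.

34348/749

√2103 = [45; 1, 6, 15, 6, 1, 90, …] (period length 6).
Convergents:
  p_0/q_0 = 45/1
  p_1/q_1 = 46/1
  p_2/q_2 = 321/7
  p_3/q_3 = 4861/106
  p_4/q_4 = 29487/643
  p_5/q_5 = 34348/749
  p_6/q_6 = 3120807/68053
q_5 = 749 ≤ 1531 < 68053 = q_6, so the answer is 34348/749.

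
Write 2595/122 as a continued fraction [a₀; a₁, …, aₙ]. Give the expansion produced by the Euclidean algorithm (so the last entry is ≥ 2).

2595 = 21*122 + 33
122 = 3*33 + 23
33 = 1*23 + 10
23 = 2*10 + 3
10 = 3*3 + 1
3 = 3*1 + 0  (stop)
So 2595/122 = [21; 3, 1, 2, 3, 3].

[21; 3, 1, 2, 3, 3]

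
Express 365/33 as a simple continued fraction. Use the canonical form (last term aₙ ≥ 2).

[11; 16, 2]

365 = 11·33 + 2
33 = 16·2 + 1
2 = 2·1 + 0  (stop)
So 365/33 = [11; 16, 2].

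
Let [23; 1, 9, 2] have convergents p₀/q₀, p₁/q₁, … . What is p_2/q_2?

Using pₖ = aₖpₖ₋₁ + pₖ₋₂, qₖ = aₖqₖ₋₁ + qₖ₋₂ (with p₋₁=1, p₋₂=0, q₋₁=0, q₋₂=1):
  k=0: a=23, p=23, q=1
  k=1: a=1, p=24, q=1
  k=2: a=9, p=239, q=10

239/10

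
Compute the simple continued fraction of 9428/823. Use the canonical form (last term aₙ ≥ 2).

9428 = 11·823 + 375
823 = 2·375 + 73
375 = 5·73 + 10
73 = 7·10 + 3
10 = 3·3 + 1
3 = 3·1 + 0  (stop)
So 9428/823 = [11; 2, 5, 7, 3, 3].

[11; 2, 5, 7, 3, 3]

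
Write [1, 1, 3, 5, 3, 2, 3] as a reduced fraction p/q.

Using pₖ = aₖpₖ₋₁ + pₖ₋₂ and qₖ = aₖqₖ₋₁ + qₖ₋₂:
  k=0: a=1, p=1, q=1
  k=1: a=1, p=2, q=1
  k=2: a=3, p=7, q=4
  k=3: a=5, p=37, q=21
  k=4: a=3, p=118, q=67
  k=5: a=2, p=273, q=155
  k=6: a=3, p=937, q=532

937/532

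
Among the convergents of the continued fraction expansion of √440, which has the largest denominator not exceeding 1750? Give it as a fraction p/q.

36100/1721

√440 = [20; 1, 40, …] (period length 2).
Convergents:
  p_0/q_0 = 20/1
  p_1/q_1 = 21/1
  p_2/q_2 = 860/41
  p_3/q_3 = 881/42
  p_4/q_4 = 36100/1721
  p_5/q_5 = 36981/1763
q_4 = 1721 ≤ 1750 < 1763 = q_5, so the answer is 36100/1721.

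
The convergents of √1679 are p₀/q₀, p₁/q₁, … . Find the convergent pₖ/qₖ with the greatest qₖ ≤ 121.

1680/41

√1679 = [40; 1, 39, 1, 80, …] (period length 4).
Convergents:
  p_0/q_0 = 40/1
  p_1/q_1 = 41/1
  p_2/q_2 = 1639/40
  p_3/q_3 = 1680/41
  p_4/q_4 = 136039/3320
q_3 = 41 ≤ 121 < 3320 = q_4, so the answer is 1680/41.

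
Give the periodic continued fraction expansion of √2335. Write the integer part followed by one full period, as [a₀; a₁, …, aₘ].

a₀ = ⌊√2335⌋ = 48.

[48; 3, 9, 3, 96]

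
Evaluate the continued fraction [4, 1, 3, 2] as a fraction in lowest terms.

43/9

Fold from the inside: start with 2/1.
  3 + 1/2 = 7/2
  1 + 2/7 = 9/7
  4 + 7/9 = 43/9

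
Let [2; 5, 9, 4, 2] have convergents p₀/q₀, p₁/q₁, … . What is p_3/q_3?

415/189

Using pₖ = aₖpₖ₋₁ + pₖ₋₂, qₖ = aₖqₖ₋₁ + qₖ₋₂ (with p₋₁=1, p₋₂=0, q₋₁=0, q₋₂=1):
  k=0: a=2, p=2, q=1
  k=1: a=5, p=11, q=5
  k=2: a=9, p=101, q=46
  k=3: a=4, p=415, q=189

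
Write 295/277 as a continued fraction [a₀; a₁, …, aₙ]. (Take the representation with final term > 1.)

295 = 1*277 + 18
277 = 15*18 + 7
18 = 2*7 + 4
7 = 1*4 + 3
4 = 1*3 + 1
3 = 3*1 + 0  (stop)
So 295/277 = [1; 15, 2, 1, 1, 3].

[1; 15, 2, 1, 1, 3]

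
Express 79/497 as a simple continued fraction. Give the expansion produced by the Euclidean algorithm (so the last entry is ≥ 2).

[0; 6, 3, 2, 3, 3]

79 = 0×497 + 79
497 = 6×79 + 23
79 = 3×23 + 10
23 = 2×10 + 3
10 = 3×3 + 1
3 = 3×1 + 0  (stop)
So 79/497 = [0; 6, 3, 2, 3, 3].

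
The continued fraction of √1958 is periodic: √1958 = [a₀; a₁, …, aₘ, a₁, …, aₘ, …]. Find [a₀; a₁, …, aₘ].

[44; 4, 88]

a₀ = ⌊√1958⌋ = 44.
With m₀=0, d₀=1 and mₖ₊₁ = dₖaₖ − mₖ, dₖ₊₁ = (n − mₖ₊₁²)/dₖ, aₖ₊₁ = ⌊(a₀+mₖ₊₁)/dₖ₊₁⌋:
  k=1: m=44, d=22, a=4
  k=2: m=44, d=1, a=88
d=1 and a=2a₀=88 at k=2, so the next step gives (m, d) = (44, 22) again — its k=1 value — and the period has length 2.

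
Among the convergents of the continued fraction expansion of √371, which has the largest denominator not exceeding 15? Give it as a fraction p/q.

√371 = [19; 3, 1, 4, 1, 3, 38, …] (period length 6).
Convergents:
  p_0/q_0 = 19/1
  p_1/q_1 = 58/3
  p_2/q_2 = 77/4
  p_3/q_3 = 366/19
q_2 = 4 ≤ 15 < 19 = q_3, so the answer is 77/4.

77/4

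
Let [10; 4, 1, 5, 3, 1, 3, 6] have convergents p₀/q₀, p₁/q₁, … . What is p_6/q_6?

Using pₖ = aₖpₖ₋₁ + pₖ₋₂, qₖ = aₖqₖ₋₁ + qₖ₋₂ (with p₋₁=1, p₋₂=0, q₋₁=0, q₋₂=1):
  k=0: a=10, p=10, q=1
  k=1: a=4, p=41, q=4
  k=2: a=1, p=51, q=5
  k=3: a=5, p=296, q=29
  k=4: a=3, p=939, q=92
  k=5: a=1, p=1235, q=121
  k=6: a=3, p=4644, q=455

4644/455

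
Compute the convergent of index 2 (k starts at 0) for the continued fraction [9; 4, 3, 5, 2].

120/13

Using pₖ = aₖpₖ₋₁ + pₖ₋₂, qₖ = aₖqₖ₋₁ + qₖ₋₂ (with p₋₁=1, p₋₂=0, q₋₁=0, q₋₂=1):
  k=0: a=9, p=9, q=1
  k=1: a=4, p=37, q=4
  k=2: a=3, p=120, q=13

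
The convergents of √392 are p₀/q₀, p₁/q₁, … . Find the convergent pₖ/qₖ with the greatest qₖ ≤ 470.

√392 = [19; 1, 3, 1, 38, …] (period length 4).
Convergents:
  p_0/q_0 = 19/1
  p_1/q_1 = 20/1
  p_2/q_2 = 79/4
  p_3/q_3 = 99/5
  p_4/q_4 = 3841/194
  p_5/q_5 = 3940/199
  p_6/q_6 = 15661/791
q_5 = 199 ≤ 470 < 791 = q_6, so the answer is 3940/199.

3940/199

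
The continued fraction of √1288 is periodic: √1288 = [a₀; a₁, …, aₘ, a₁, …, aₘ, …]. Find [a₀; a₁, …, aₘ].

a₀ = ⌊√1288⌋ = 35.
With m₀=0, d₀=1 and mₖ₊₁ = dₖaₖ − mₖ, dₖ₊₁ = (n − mₖ₊₁²)/dₖ, aₖ₊₁ = ⌊(a₀+mₖ₊₁)/dₖ₊₁⌋:
  k=1: m=35, d=63, a=1
  k=2: m=28, d=8, a=7
  k=3: m=28, d=63, a=1
  k=4: m=35, d=1, a=70
d=1 and a=2a₀=70 at k=4, so the next step gives (m, d) = (35, 63) again — its k=1 value — and the period has length 4.

[35; 1, 7, 1, 70]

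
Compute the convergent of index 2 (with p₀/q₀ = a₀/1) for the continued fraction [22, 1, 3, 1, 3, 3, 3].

Using pₖ = aₖpₖ₋₁ + pₖ₋₂, qₖ = aₖqₖ₋₁ + qₖ₋₂ (with p₋₁=1, p₋₂=0, q₋₁=0, q₋₂=1):
  k=0: a=22, p=22, q=1
  k=1: a=1, p=23, q=1
  k=2: a=3, p=91, q=4

91/4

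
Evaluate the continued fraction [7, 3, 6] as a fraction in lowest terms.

Fold from the inside: start with 6/1.
  3 + 1/6 = 19/6
  7 + 6/19 = 139/19

139/19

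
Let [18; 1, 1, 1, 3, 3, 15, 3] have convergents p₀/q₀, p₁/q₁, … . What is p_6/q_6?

Using pₖ = aₖpₖ₋₁ + pₖ₋₂, qₖ = aₖqₖ₋₁ + qₖ₋₂ (with p₋₁=1, p₋₂=0, q₋₁=0, q₋₂=1):
  k=0: a=18, p=18, q=1
  k=1: a=1, p=19, q=1
  k=2: a=1, p=37, q=2
  k=3: a=1, p=56, q=3
  k=4: a=3, p=205, q=11
  k=5: a=3, p=671, q=36
  k=6: a=15, p=10270, q=551

10270/551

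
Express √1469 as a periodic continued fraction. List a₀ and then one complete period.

a₀ = ⌊√1469⌋ = 38.
With m₀=0, d₀=1 and mₖ₊₁ = dₖaₖ − mₖ, dₖ₊₁ = (n − mₖ₊₁²)/dₖ, aₖ₊₁ = ⌊(a₀+mₖ₊₁)/dₖ₊₁⌋:
  k=1: m=38, d=25, a=3
  k=2: m=37, d=4, a=18
  k=3: m=35, d=61, a=1
  k=4: m=26, d=13, a=4
  k=5: m=26, d=61, a=1
  k=6: m=35, d=4, a=18
  k=7: m=37, d=25, a=3
  k=8: m=38, d=1, a=76
d=1 and a=2a₀=76 at k=8, so the next step gives (m, d) = (38, 25) again — its k=1 value — and the period has length 8.

[38; 3, 18, 1, 4, 1, 18, 3, 76]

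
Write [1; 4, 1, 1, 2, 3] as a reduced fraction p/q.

Fold from the inside: start with 3/1.
  2 + 1/3 = 7/3
  1 + 3/7 = 10/7
  1 + 7/10 = 17/10
  4 + 10/17 = 78/17
  1 + 17/78 = 95/78

95/78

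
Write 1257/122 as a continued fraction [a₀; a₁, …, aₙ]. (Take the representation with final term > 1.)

[10; 3, 3, 2, 1, 3]

1257 = 10·122 + 37
122 = 3·37 + 11
37 = 3·11 + 4
11 = 2·4 + 3
4 = 1·3 + 1
3 = 3·1 + 0  (stop)
So 1257/122 = [10; 3, 3, 2, 1, 3].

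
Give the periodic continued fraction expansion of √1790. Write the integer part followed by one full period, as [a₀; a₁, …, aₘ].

[42; 3, 4, 8, 4, 3, 84]

a₀ = ⌊√1790⌋ = 42.
With m₀=0, d₀=1 and mₖ₊₁ = dₖaₖ − mₖ, dₖ₊₁ = (n − mₖ₊₁²)/dₖ, aₖ₊₁ = ⌊(a₀+mₖ₊₁)/dₖ₊₁⌋:
  k=1: m=42, d=26, a=3
  k=2: m=36, d=19, a=4
  k=3: m=40, d=10, a=8
  k=4: m=40, d=19, a=4
  k=5: m=36, d=26, a=3
  k=6: m=42, d=1, a=84
d=1 and a=2a₀=84 at k=6, so the next step gives (m, d) = (42, 26) again — its k=1 value — and the period has length 6.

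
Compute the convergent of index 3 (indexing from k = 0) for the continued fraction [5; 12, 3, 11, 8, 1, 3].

2129/419

Using pₖ = aₖpₖ₋₁ + pₖ₋₂, qₖ = aₖqₖ₋₁ + qₖ₋₂ (with p₋₁=1, p₋₂=0, q₋₁=0, q₋₂=1):
  k=0: a=5, p=5, q=1
  k=1: a=12, p=61, q=12
  k=2: a=3, p=188, q=37
  k=3: a=11, p=2129, q=419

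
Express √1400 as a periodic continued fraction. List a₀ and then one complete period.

[37; 2, 2, 2, 74]

a₀ = ⌊√1400⌋ = 37.
With m₀=0, d₀=1 and mₖ₊₁ = dₖaₖ − mₖ, dₖ₊₁ = (n − mₖ₊₁²)/dₖ, aₖ₊₁ = ⌊(a₀+mₖ₊₁)/dₖ₊₁⌋:
  k=1: m=37, d=31, a=2
  k=2: m=25, d=25, a=2
  k=3: m=25, d=31, a=2
  k=4: m=37, d=1, a=74
d=1 and a=2a₀=74 at k=4, so the next step gives (m, d) = (37, 31) again — its k=1 value — and the period has length 4.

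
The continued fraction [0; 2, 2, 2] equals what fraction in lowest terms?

Fold from the inside: start with 2/1.
  2 + 1/2 = 5/2
  2 + 2/5 = 12/5
  0 + 5/12 = 5/12

5/12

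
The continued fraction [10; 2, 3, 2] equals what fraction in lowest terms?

Fold from the inside: start with 2/1.
  3 + 1/2 = 7/2
  2 + 2/7 = 16/7
  10 + 7/16 = 167/16

167/16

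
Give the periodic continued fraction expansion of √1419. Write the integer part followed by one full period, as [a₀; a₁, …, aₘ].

a₀ = ⌊√1419⌋ = 37.
With m₀=0, d₀=1 and mₖ₊₁ = dₖaₖ − mₖ, dₖ₊₁ = (n − mₖ₊₁²)/dₖ, aₖ₊₁ = ⌊(a₀+mₖ₊₁)/dₖ₊₁⌋:
  k=1: m=37, d=50, a=1
  k=2: m=13, d=25, a=2
  k=3: m=37, d=2, a=37
  k=4: m=37, d=25, a=2
  k=5: m=13, d=50, a=1
  k=6: m=37, d=1, a=74
d=1 and a=2a₀=74 at k=6, so the next step gives (m, d) = (37, 50) again — its k=1 value — and the period has length 6.

[37; 1, 2, 37, 2, 1, 74]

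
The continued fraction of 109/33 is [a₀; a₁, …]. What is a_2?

109 = 3·33 + 10   →  a_0 = 3
33 = 3·10 + 3   →  a_1 = 3
10 = 3·3 + 1   →  a_2 = 3

3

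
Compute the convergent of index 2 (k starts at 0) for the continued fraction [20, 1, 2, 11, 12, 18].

62/3

Using pₖ = aₖpₖ₋₁ + pₖ₋₂, qₖ = aₖqₖ₋₁ + qₖ₋₂ (with p₋₁=1, p₋₂=0, q₋₁=0, q₋₂=1):
  k=0: a=20, p=20, q=1
  k=1: a=1, p=21, q=1
  k=2: a=2, p=62, q=3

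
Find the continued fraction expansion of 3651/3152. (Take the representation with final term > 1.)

3651 = 1×3152 + 499
3152 = 6×499 + 158
499 = 3×158 + 25
158 = 6×25 + 8
25 = 3×8 + 1
8 = 8×1 + 0  (stop)
So 3651/3152 = [1; 6, 3, 6, 3, 8].

[1; 6, 3, 6, 3, 8]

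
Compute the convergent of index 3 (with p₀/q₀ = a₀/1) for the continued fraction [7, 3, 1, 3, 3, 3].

Using pₖ = aₖpₖ₋₁ + pₖ₋₂, qₖ = aₖqₖ₋₁ + qₖ₋₂ (with p₋₁=1, p₋₂=0, q₋₁=0, q₋₂=1):
  k=0: a=7, p=7, q=1
  k=1: a=3, p=22, q=3
  k=2: a=1, p=29, q=4
  k=3: a=3, p=109, q=15

109/15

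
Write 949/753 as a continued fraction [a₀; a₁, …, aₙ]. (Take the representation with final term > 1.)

[1; 3, 1, 5, 3, 10]

949 = 1*753 + 196
753 = 3*196 + 165
196 = 1*165 + 31
165 = 5*31 + 10
31 = 3*10 + 1
10 = 10*1 + 0  (stop)
So 949/753 = [1; 3, 1, 5, 3, 10].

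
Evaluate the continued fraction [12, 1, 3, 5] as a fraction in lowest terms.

Fold from the inside: start with 5/1.
  3 + 1/5 = 16/5
  1 + 5/16 = 21/16
  12 + 16/21 = 268/21

268/21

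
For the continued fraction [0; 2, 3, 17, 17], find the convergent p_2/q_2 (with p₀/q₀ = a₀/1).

Using pₖ = aₖpₖ₋₁ + pₖ₋₂, qₖ = aₖqₖ₋₁ + qₖ₋₂ (with p₋₁=1, p₋₂=0, q₋₁=0, q₋₂=1):
  k=0: a=0, p=0, q=1
  k=1: a=2, p=1, q=2
  k=2: a=3, p=3, q=7

3/7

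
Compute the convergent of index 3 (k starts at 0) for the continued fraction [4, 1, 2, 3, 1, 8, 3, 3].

Using pₖ = aₖpₖ₋₁ + pₖ₋₂, qₖ = aₖqₖ₋₁ + qₖ₋₂ (with p₋₁=1, p₋₂=0, q₋₁=0, q₋₂=1):
  k=0: a=4, p=4, q=1
  k=1: a=1, p=5, q=1
  k=2: a=2, p=14, q=3
  k=3: a=3, p=47, q=10

47/10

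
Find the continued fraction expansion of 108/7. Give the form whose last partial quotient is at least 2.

108 = 15·7 + 3
7 = 2·3 + 1
3 = 3·1 + 0  (stop)
So 108/7 = [15; 2, 3].

[15; 2, 3]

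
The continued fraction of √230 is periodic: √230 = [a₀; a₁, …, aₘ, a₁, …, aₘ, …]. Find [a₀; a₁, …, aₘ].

[15; 6, 30]

a₀ = ⌊√230⌋ = 15.
With m₀=0, d₀=1 and mₖ₊₁ = dₖaₖ − mₖ, dₖ₊₁ = (n − mₖ₊₁²)/dₖ, aₖ₊₁ = ⌊(a₀+mₖ₊₁)/dₖ₊₁⌋:
  k=1: m=15, d=5, a=6
  k=2: m=15, d=1, a=30
d=1 and a=2a₀=30 at k=2, so the next step gives (m, d) = (15, 5) again — its k=1 value — and the period has length 2.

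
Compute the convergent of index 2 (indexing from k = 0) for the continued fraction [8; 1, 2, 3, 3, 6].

26/3

Using pₖ = aₖpₖ₋₁ + pₖ₋₂, qₖ = aₖqₖ₋₁ + qₖ₋₂ (with p₋₁=1, p₋₂=0, q₋₁=0, q₋₂=1):
  k=0: a=8, p=8, q=1
  k=1: a=1, p=9, q=1
  k=2: a=2, p=26, q=3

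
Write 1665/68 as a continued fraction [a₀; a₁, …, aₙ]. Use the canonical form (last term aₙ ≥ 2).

[24; 2, 16, 2]

1665 = 24×68 + 33
68 = 2×33 + 2
33 = 16×2 + 1
2 = 2×1 + 0  (stop)
So 1665/68 = [24; 2, 16, 2].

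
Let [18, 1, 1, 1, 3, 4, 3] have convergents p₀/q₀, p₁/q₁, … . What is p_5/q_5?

876/47

Using pₖ = aₖpₖ₋₁ + pₖ₋₂, qₖ = aₖqₖ₋₁ + qₖ₋₂ (with p₋₁=1, p₋₂=0, q₋₁=0, q₋₂=1):
  k=0: a=18, p=18, q=1
  k=1: a=1, p=19, q=1
  k=2: a=1, p=37, q=2
  k=3: a=1, p=56, q=3
  k=4: a=3, p=205, q=11
  k=5: a=4, p=876, q=47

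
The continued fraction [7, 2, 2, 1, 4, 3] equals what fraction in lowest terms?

787/106

Using pₖ = aₖpₖ₋₁ + pₖ₋₂ and qₖ = aₖqₖ₋₁ + qₖ₋₂:
  k=0: a=7, p=7, q=1
  k=1: a=2, p=15, q=2
  k=2: a=2, p=37, q=5
  k=3: a=1, p=52, q=7
  k=4: a=4, p=245, q=33
  k=5: a=3, p=787, q=106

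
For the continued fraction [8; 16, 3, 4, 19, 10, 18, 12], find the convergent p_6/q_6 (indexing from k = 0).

Using pₖ = aₖpₖ₋₁ + pₖ₋₂, qₖ = aₖqₖ₋₁ + qₖ₋₂ (with p₋₁=1, p₋₂=0, q₋₁=0, q₋₂=1):
  k=0: a=8, p=8, q=1
  k=1: a=16, p=129, q=16
  k=2: a=3, p=395, q=49
  k=3: a=4, p=1709, q=212
  k=4: a=19, p=32866, q=4077
  k=5: a=10, p=330369, q=40982
  k=6: a=18, p=5979508, q=741753

5979508/741753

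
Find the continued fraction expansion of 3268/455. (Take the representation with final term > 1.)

3268 = 7·455 + 83
455 = 5·83 + 40
83 = 2·40 + 3
40 = 13·3 + 1
3 = 3·1 + 0  (stop)
So 3268/455 = [7; 5, 2, 13, 3].

[7; 5, 2, 13, 3]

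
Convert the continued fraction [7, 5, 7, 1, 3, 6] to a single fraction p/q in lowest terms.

Fold from the inside: start with 6/1.
  3 + 1/6 = 19/6
  1 + 6/19 = 25/19
  7 + 19/25 = 194/25
  5 + 25/194 = 995/194
  7 + 194/995 = 7159/995

7159/995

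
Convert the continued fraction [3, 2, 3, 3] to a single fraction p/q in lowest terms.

Using pₖ = aₖpₖ₋₁ + pₖ₋₂ and qₖ = aₖqₖ₋₁ + qₖ₋₂:
  k=0: a=3, p=3, q=1
  k=1: a=2, p=7, q=2
  k=2: a=3, p=24, q=7
  k=3: a=3, p=79, q=23

79/23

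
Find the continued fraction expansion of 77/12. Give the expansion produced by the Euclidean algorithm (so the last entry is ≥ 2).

77 = 6·12 + 5
12 = 2·5 + 2
5 = 2·2 + 1
2 = 2·1 + 0  (stop)
So 77/12 = [6; 2, 2, 2].

[6; 2, 2, 2]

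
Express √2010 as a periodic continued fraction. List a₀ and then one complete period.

[44; 1, 4, 1, 88]

a₀ = ⌊√2010⌋ = 44.
With m₀=0, d₀=1 and mₖ₊₁ = dₖaₖ − mₖ, dₖ₊₁ = (n − mₖ₊₁²)/dₖ, aₖ₊₁ = ⌊(a₀+mₖ₊₁)/dₖ₊₁⌋:
  k=1: m=44, d=74, a=1
  k=2: m=30, d=15, a=4
  k=3: m=30, d=74, a=1
  k=4: m=44, d=1, a=88
d=1 and a=2a₀=88 at k=4, so the next step gives (m, d) = (44, 74) again — its k=1 value — and the period has length 4.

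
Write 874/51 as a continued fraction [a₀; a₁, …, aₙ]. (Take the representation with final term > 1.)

874 = 17×51 + 7
51 = 7×7 + 2
7 = 3×2 + 1
2 = 2×1 + 0  (stop)
So 874/51 = [17; 7, 3, 2].

[17; 7, 3, 2]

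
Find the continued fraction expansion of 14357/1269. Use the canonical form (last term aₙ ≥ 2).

[11; 3, 5, 3, 3, 1, 5]

14357 = 11·1269 + 398
1269 = 3·398 + 75
398 = 5·75 + 23
75 = 3·23 + 6
23 = 3·6 + 5
6 = 1·5 + 1
5 = 5·1 + 0  (stop)
So 14357/1269 = [11; 3, 5, 3, 3, 1, 5].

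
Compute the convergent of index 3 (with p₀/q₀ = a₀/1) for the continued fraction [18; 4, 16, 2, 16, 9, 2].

Using pₖ = aₖpₖ₋₁ + pₖ₋₂, qₖ = aₖqₖ₋₁ + qₖ₋₂ (with p₋₁=1, p₋₂=0, q₋₁=0, q₋₂=1):
  k=0: a=18, p=18, q=1
  k=1: a=4, p=73, q=4
  k=2: a=16, p=1186, q=65
  k=3: a=2, p=2445, q=134

2445/134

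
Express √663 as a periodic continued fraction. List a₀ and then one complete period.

[25; 1, 2, 1, 50]

a₀ = ⌊√663⌋ = 25.
With m₀=0, d₀=1 and mₖ₊₁ = dₖaₖ − mₖ, dₖ₊₁ = (n − mₖ₊₁²)/dₖ, aₖ₊₁ = ⌊(a₀+mₖ₊₁)/dₖ₊₁⌋:
  k=1: m=25, d=38, a=1
  k=2: m=13, d=13, a=2
  k=3: m=13, d=38, a=1
  k=4: m=25, d=1, a=50
d=1 and a=2a₀=50 at k=4, so the next step gives (m, d) = (25, 38) again — its k=1 value — and the period has length 4.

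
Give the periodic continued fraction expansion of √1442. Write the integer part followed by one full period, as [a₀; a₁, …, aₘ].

[37; 1, 36, 1, 74]

a₀ = ⌊√1442⌋ = 37.
With m₀=0, d₀=1 and mₖ₊₁ = dₖaₖ − mₖ, dₖ₊₁ = (n − mₖ₊₁²)/dₖ, aₖ₊₁ = ⌊(a₀+mₖ₊₁)/dₖ₊₁⌋:
  k=1: m=37, d=73, a=1
  k=2: m=36, d=2, a=36
  k=3: m=36, d=73, a=1
  k=4: m=37, d=1, a=74
d=1 and a=2a₀=74 at k=4, so the next step gives (m, d) = (37, 73) again — its k=1 value — and the period has length 4.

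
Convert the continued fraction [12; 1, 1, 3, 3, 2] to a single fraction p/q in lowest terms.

Using pₖ = aₖpₖ₋₁ + pₖ₋₂ and qₖ = aₖqₖ₋₁ + qₖ₋₂:
  k=0: a=12, p=12, q=1
  k=1: a=1, p=13, q=1
  k=2: a=1, p=25, q=2
  k=3: a=3, p=88, q=7
  k=4: a=3, p=289, q=23
  k=5: a=2, p=666, q=53

666/53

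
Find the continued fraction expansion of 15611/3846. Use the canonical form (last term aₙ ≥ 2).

15611 = 4·3846 + 227
3846 = 16·227 + 214
227 = 1·214 + 13
214 = 16·13 + 6
13 = 2·6 + 1
6 = 6·1 + 0  (stop)
So 15611/3846 = [4; 16, 1, 16, 2, 6].

[4; 16, 1, 16, 2, 6]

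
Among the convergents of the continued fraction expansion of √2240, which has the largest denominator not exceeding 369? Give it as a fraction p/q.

√2240 = [47; 3, 23, 3, 94, …] (period length 4).
Convergents:
  p_0/q_0 = 47/1
  p_1/q_1 = 142/3
  p_2/q_2 = 3313/70
  p_3/q_3 = 10081/213
  p_4/q_4 = 950927/20092
q_3 = 213 ≤ 369 < 20092 = q_4, so the answer is 10081/213.

10081/213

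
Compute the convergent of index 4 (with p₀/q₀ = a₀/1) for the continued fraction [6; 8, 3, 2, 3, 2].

Using pₖ = aₖpₖ₋₁ + pₖ₋₂, qₖ = aₖqₖ₋₁ + qₖ₋₂ (with p₋₁=1, p₋₂=0, q₋₁=0, q₋₂=1):
  k=0: a=6, p=6, q=1
  k=1: a=8, p=49, q=8
  k=2: a=3, p=153, q=25
  k=3: a=2, p=355, q=58
  k=4: a=3, p=1218, q=199

1218/199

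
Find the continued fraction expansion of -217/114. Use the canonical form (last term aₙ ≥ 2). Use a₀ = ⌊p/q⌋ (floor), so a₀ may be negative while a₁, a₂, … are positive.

-217 = -2×114 + 11
114 = 10×11 + 4
11 = 2×4 + 3
4 = 1×3 + 1
3 = 3×1 + 0  (stop)
So -217/114 = [-2; 10, 2, 1, 3].

[-2; 10, 2, 1, 3]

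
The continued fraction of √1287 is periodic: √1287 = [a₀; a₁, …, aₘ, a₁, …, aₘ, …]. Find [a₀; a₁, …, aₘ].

a₀ = ⌊√1287⌋ = 35.
With m₀=0, d₀=1 and mₖ₊₁ = dₖaₖ − mₖ, dₖ₊₁ = (n − mₖ₊₁²)/dₖ, aₖ₊₁ = ⌊(a₀+mₖ₊₁)/dₖ₊₁⌋:
  k=1: m=35, d=62, a=1
  k=2: m=27, d=9, a=6
  k=3: m=27, d=62, a=1
  k=4: m=35, d=1, a=70
d=1 and a=2a₀=70 at k=4, so the next step gives (m, d) = (35, 62) again — its k=1 value — and the period has length 4.

[35; 1, 6, 1, 70]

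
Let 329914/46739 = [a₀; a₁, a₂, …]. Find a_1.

17

329914 = 7·46739 + 2741   →  a_0 = 7
46739 = 17·2741 + 142   →  a_1 = 17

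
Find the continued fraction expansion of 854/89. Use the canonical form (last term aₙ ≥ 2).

854 = 9×89 + 53
89 = 1×53 + 36
53 = 1×36 + 17
36 = 2×17 + 2
17 = 8×2 + 1
2 = 2×1 + 0  (stop)
So 854/89 = [9; 1, 1, 2, 8, 2].

[9; 1, 1, 2, 8, 2]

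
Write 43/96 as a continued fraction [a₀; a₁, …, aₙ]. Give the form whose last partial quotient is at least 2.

43 = 0×96 + 43
96 = 2×43 + 10
43 = 4×10 + 3
10 = 3×3 + 1
3 = 3×1 + 0  (stop)
So 43/96 = [0; 2, 4, 3, 3].

[0; 2, 4, 3, 3]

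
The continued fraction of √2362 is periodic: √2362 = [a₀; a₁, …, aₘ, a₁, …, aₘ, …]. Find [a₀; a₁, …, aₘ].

a₀ = ⌊√2362⌋ = 48.
With m₀=0, d₀=1 and mₖ₊₁ = dₖaₖ − mₖ, dₖ₊₁ = (n − mₖ₊₁²)/dₖ, aₖ₊₁ = ⌊(a₀+mₖ₊₁)/dₖ₊₁⌋:
  k=1: m=48, d=58, a=1
  k=2: m=10, d=39, a=1
  k=3: m=29, d=39, a=1
  k=4: m=10, d=58, a=1
  k=5: m=48, d=1, a=96
d=1 and a=2a₀=96 at k=5, so the next step gives (m, d) = (48, 58) again — its k=1 value — and the period has length 5.

[48; 1, 1, 1, 1, 96]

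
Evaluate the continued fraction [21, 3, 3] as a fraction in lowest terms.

213/10

Fold from the inside: start with 3/1.
  3 + 1/3 = 10/3
  21 + 3/10 = 213/10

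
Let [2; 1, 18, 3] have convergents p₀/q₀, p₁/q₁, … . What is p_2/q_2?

56/19

Using pₖ = aₖpₖ₋₁ + pₖ₋₂, qₖ = aₖqₖ₋₁ + qₖ₋₂ (with p₋₁=1, p₋₂=0, q₋₁=0, q₋₂=1):
  k=0: a=2, p=2, q=1
  k=1: a=1, p=3, q=1
  k=2: a=18, p=56, q=19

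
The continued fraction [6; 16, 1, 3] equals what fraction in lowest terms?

Using pₖ = aₖpₖ₋₁ + pₖ₋₂ and qₖ = aₖqₖ₋₁ + qₖ₋₂:
  k=0: a=6, p=6, q=1
  k=1: a=16, p=97, q=16
  k=2: a=1, p=103, q=17
  k=3: a=3, p=406, q=67

406/67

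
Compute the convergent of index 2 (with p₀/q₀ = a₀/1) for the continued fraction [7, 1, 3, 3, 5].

31/4

Using pₖ = aₖpₖ₋₁ + pₖ₋₂, qₖ = aₖqₖ₋₁ + qₖ₋₂ (with p₋₁=1, p₋₂=0, q₋₁=0, q₋₂=1):
  k=0: a=7, p=7, q=1
  k=1: a=1, p=8, q=1
  k=2: a=3, p=31, q=4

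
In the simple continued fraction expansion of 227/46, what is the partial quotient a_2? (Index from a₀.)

227 = 4·46 + 43   →  a_0 = 4
46 = 1·43 + 3   →  a_1 = 1
43 = 14·3 + 1   →  a_2 = 14

14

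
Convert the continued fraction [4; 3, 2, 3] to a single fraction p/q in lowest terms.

Fold from the inside: start with 3/1.
  2 + 1/3 = 7/3
  3 + 3/7 = 24/7
  4 + 7/24 = 103/24

103/24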